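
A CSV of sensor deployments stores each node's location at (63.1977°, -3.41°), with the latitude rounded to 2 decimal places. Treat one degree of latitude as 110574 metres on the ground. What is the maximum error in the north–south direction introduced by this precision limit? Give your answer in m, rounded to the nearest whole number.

Rounding to 2 decimal places leaves the latitude within ±0.005° of the true value.
Along the meridian that is 0.005° × 110574 m/° = 552.87 m.

553 m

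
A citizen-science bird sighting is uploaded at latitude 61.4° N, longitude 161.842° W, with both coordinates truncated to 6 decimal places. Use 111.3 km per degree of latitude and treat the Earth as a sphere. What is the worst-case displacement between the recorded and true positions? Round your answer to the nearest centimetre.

Truncating at 6 decimal places can drop up to a full unit in the last place, so each coordinate may be off by as much as 1e-06°.
Latitude error → 1e-06 × 111300 = 0.1113 m along the meridian.
East–west component at 61.4°: 1e-06° × 111300 × cos 61.4° ≈ 1e-06 × 53278.4 ≈ 0.0532784 m.
The two errors are perpendicular, so the maximum displacement is √(0.1113² + 0.0532784²) ≈ 0.123395 m.
That is 0.123395 m = 12.339 cm.

12 centimetres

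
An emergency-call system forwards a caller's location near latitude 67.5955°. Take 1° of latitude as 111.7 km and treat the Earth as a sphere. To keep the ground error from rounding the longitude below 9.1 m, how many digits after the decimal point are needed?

4 decimal places

At 67.5955° one degree of longitude covers 111700 × cos 67.5955° ≈ 111700 × 0.3811 ≈ 42573.7 m.
With N decimal places the half-ulp bound is 0.5·10⁻ᴺ°, or 0.5·10⁻ᴺ × 42573.7 m on the ground.
Setting 21286.8 × 10⁻ᴺ ≤ 9.1 gives 10ᴺ ≥ 2339, i.e. N ≥ 3.37.
At 3 places the error can reach 21.3 m, but 4 places keeps it to 2.13 m.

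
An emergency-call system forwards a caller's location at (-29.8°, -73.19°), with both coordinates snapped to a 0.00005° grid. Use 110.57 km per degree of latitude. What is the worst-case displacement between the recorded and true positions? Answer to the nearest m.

4 m

With a 0.00005° grid the true value lies within half a step, ±0.00005°/2 = ±2.5e-05°, of the stored one.
Latitude error → 2.5e-05 × 110570 = 2.76425 m along the meridian.
E–W at 29.8°: 2.5e-05° × 110570 × cos 29.8° = 2.5e-05 × 110570 × 0.8678 ≈ 2.39872 m.
Combining orthogonally: (2.76425² + 2.39872²)^½ ≈ 3.65991 m.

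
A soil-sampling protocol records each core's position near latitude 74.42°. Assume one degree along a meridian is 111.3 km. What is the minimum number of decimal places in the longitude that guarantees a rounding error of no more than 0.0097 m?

At 74.42° one degree of longitude covers 111300 × cos 74.42° ≈ 111300 × 0.2686 ≈ 29893.4 m.
Rounding to N decimal places gives at most 0.5 × 10⁻ᴺ degrees of error, i.e. 0.5 × 10⁻ᴺ × 29893.4 m.
Need 0.5 × 29893.4 × 10⁻ᴺ ≤ 0.0097 → 10⁻ᴺ ≤ 6.490e-07, so N ≥ 6.19.
So 7 decimal places suffice (0.00149 m); 6 would allow up to 0.0149 m.

7 decimal places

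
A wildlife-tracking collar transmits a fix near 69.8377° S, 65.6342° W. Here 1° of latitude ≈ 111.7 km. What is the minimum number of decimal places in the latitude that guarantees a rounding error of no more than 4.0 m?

One degree of latitude covers 111700 m.
N decimal places → at most half a unit in the last place, 0.5 × 10⁻ᴺ° = 111700/2 × 10⁻ᴺ m.
Setting 55850 × 10⁻ᴺ ≤ 4.0 gives 10ᴺ ≥ 1.396e+04, i.e. N ≥ 4.14.
At 4 places the error can reach 5.58 m, but 5 places keeps it to 0.558 m.

5 decimal places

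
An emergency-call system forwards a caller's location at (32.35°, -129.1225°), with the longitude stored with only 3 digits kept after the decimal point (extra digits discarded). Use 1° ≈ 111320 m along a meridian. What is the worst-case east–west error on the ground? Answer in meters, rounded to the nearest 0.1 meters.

Truncating at 3 decimal places can drop up to a full unit in the last place, so the longitude may be off by as much as 0.001°.
One degree of longitude at 32.35° is 111320 × cos 32.35° ≈ 111320 × 0.8448 = 94042.6 m.
Maximum E–W displacement: 0.001 × 94042.6 = 94.0426 m.

94.0 meters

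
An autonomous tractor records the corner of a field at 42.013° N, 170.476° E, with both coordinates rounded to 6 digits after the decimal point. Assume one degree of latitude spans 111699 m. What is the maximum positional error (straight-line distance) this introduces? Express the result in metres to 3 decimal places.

0.070 metres

Rounding to 6 decimal places leaves each coordinate within ±5e-07° of the true value.
North–south component: 5e-07° × 111699 = 0.0558495 m.
E–W at 42.013°: 5e-07° × 111699 × cos 42.013° = 5e-07 × 111699 × 0.7430 ≈ 0.0414958 m.
The two errors are perpendicular, so the maximum displacement is √(0.0558495² + 0.0414958²) ≈ 0.0695778 m.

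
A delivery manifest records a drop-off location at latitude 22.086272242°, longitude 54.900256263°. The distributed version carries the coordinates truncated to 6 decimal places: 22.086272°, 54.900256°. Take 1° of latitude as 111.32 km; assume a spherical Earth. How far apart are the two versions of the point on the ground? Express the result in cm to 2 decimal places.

3.82 cm

The latitude changed by +0.000000242° and the longitude by +0.000000263°.
North–south shift: 0.000000242 × 111320 = 0.0269394 m.
E–W at 22.0863°: 0.000000263° × 111320 × cos 22.0863° = 0.000000263 × 111320 × 0.9266 ≈ 0.0271288 m.
Combined displacement = (0.0269394² + 0.0271288²)^½ ≈ 0.0382322 m.
That is 0.0382322 m = 3.8232 cm.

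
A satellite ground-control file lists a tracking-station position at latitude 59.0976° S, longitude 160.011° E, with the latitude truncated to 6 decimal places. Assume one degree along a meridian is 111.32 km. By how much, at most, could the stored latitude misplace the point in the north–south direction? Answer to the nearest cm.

11 cm

Truncating at 6 decimal places can drop up to a full unit in the last place, so the latitude may be off by as much as 1e-06°.
So the N–S error is at most 1e-06 × 111320 = 0.11132 m.
That is 0.11132 m = 11.132 cm.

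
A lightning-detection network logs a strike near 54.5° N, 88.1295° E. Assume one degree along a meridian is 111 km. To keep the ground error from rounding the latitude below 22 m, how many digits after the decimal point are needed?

One degree of latitude covers 111000 m.
With N decimal places the half-ulp bound is 0.5·10⁻ᴺ°, or 0.5·10⁻ᴺ × 111000 m on the ground.
Need 0.5 × 111000 × 10⁻ᴺ ≤ 22 → 10⁻ᴺ ≤ 3.964e-04, so N ≥ 3.40.
N = 3 would give 55.5 m (too coarse); N = 4 gives 5.55 m ≤ 22 m.

4 decimal places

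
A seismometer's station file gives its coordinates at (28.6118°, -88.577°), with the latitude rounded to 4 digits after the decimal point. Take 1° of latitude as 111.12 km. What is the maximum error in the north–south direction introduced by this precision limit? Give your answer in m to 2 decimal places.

5.56 m

Rounding to 4 decimal places leaves the latitude within ±5e-05° of the true value.
Along the meridian that is 5e-05° × 111120 m/° = 5.556 m.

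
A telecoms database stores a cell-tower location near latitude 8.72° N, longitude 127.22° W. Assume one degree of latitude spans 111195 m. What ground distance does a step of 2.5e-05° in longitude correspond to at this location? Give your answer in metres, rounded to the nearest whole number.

At 8.72° a degree of longitude is 111195 × cos 8.72° ≈ 109910 m, so 2.5e-05° corresponds to 2.74774 m.

3 metres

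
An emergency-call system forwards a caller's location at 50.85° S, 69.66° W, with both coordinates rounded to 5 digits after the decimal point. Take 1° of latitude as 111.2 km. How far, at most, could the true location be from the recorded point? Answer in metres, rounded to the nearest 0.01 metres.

Rounding to 5 decimal places leaves each coordinate within ±5e-06° of the true value.
North–south component: 5e-06° × 111200 = 0.556 m.
East–west component at 50.85°: 5e-06° × 111200 × cos 50.85° ≈ 5e-06 × 70206.4 ≈ 0.351032 m.
The two errors are perpendicular, so the maximum displacement is √(0.556² + 0.351032²) ≈ 0.657541 m.

0.66 metres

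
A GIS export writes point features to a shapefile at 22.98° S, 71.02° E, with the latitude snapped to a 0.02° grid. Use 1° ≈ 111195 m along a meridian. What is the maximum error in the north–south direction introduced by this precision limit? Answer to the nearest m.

With a 0.02° grid the true value lies within half a step, ±0.02°/2 = ±0.01°, of the stored one.
Along the meridian that is 0.01° × 111195 m/° = 1111.95 m.

1112 m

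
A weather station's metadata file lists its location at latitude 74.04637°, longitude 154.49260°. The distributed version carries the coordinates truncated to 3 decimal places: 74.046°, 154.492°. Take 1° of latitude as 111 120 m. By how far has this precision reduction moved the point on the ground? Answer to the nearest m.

The latitude changed by +0.00037° and the longitude by +0.00060°.
North–south shift: 0.00037 × 111120 = 41.1144 m.
E–W at 74.046°: 0.00060° × 111120 × cos 74.046° = 0.00060 × 111120 × 0.2749 ≈ 18.3258 m.
Distance: √(41.1144² + 18.3258²) ≈ 45.0137 m.

45 m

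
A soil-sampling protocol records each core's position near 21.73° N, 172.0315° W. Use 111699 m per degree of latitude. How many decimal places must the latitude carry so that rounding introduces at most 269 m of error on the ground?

One degree of latitude covers 111699 m.
With N decimal places the half-ulp bound is 0.5·10⁻ᴺ°, or 0.5·10⁻ᴺ × 111699 m on the ground.
Setting 55849.5 × 10⁻ᴺ ≤ 269 gives 10ᴺ ≥ 207.6, i.e. N ≥ 2.32.
At 2 places the error can reach 558 m, but 3 places keeps it to 55.8 m.

3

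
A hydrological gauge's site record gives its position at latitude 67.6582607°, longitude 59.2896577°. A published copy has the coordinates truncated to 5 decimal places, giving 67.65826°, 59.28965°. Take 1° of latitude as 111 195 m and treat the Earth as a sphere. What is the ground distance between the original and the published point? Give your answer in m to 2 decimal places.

0.33 m

The latitude changed by +0.0000007° and the longitude by +0.0000077°.
N–S: 0.0000007° × 111195 m/° = 0.0778365 m.
E–W at 67.6583°: 0.0000077° × 111195 × cos 67.6583° = 0.0000077 × 111195 × 0.3801 ≈ 0.325468 m.
Hypotenuse of the two orthogonal shifts: √(0.0778365² + 0.325468²) = 0.334646 m.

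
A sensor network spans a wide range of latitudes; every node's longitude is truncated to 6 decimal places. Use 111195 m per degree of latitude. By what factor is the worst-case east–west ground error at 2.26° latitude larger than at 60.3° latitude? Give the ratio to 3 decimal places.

Truncating at 6 decimal places can drop up to a full unit in the last place, so the longitude may be off by as much as 1e-06°.
Error at 2.26° = 1e-06° × 111195 × cos 2.26° ≈ 0.11119 × 0.9992 = 0.11111 m.
Error at 60.3° = 1e-06° × 111195 × cos 60.3° ≈ 0.11119 × 0.4955 = 0.055093 m.
The ratio reduces to cos 2.26° / cos 60.3° = 0.9992/0.4955 ≈ 2.0168.

2.017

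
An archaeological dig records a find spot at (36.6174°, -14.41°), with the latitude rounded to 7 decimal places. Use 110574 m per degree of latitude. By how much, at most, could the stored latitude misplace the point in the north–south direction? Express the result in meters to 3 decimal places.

0.006 meters

Rounding to 7 decimal places leaves the latitude within ±5e-08° of the true value.
Along the meridian that is 5e-08° × 110574 m/° = 0.0055287 m.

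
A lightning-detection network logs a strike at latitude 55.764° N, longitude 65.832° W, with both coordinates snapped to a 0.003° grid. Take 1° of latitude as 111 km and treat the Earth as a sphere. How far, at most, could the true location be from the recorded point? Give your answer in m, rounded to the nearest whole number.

191 m

With a 0.003° grid the true value lies within half a step, ±0.003°/2 = ±0.0015°, of the stored one.
Latitude error → 0.0015 × 111000 = 166.5 m along the meridian.
East–west component at 55.764°: 0.0015° × 111000 × cos 55.764° ≈ 0.0015 × 62448.9 ≈ 93.6734 m.
The two errors are perpendicular, so the maximum displacement is √(166.5² + 93.6734²) ≈ 191.042 m.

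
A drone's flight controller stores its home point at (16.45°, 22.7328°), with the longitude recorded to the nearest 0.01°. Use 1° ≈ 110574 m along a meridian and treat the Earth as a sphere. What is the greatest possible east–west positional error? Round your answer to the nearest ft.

1740 ft

Rounding to 2 decimal places leaves the longitude within ±0.005° of the true value.
Parallels shrink by cos φ, so at 16.45° a degree of longitude is 110574 × 0.9591 ≈ 106048 m.
So at most 0.005° × 106048 ≈ 530.239 m east–west.
Converting: 530.239 m × 3.2808 ft/m ≈ 1739.6 ft.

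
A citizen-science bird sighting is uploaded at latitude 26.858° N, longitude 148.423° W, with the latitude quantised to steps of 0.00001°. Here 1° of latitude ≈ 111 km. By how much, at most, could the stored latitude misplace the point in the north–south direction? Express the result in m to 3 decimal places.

0.555 m

With a 0.00001° grid the true value lies within half a step, ±0.00001°/2 = ±5e-06°, of the stored one.
Along the meridian that is 5e-06° × 111000 m/° = 0.555 m.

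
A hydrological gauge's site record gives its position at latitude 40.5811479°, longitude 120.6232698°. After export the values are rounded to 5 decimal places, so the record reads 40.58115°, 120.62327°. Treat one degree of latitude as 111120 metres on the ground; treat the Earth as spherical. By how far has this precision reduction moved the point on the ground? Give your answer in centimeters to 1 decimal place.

23.4 centimeters

Δlat = 40.5811479 − 40.58115 = -0.0000021°; Δlon = 120.6232698 − 120.62327 = -0.0000002°.
North–south shift: -0.0000021 × 111120 = -0.233352 m.
E–W at 40.5812°: -0.0000002° × 111120 × cos 40.5812° = -0.0000002 × 111120 × 0.7595 ≈ -0.0168788 m.
Distance: √(0.233352² + 0.0168788²) ≈ 0.233962 m.
That is 0.233962 m = 23.396 cm.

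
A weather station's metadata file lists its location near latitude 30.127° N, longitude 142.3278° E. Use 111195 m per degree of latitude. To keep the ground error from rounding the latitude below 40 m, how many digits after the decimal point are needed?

4 decimal places

One degree of latitude covers 111195 m.
Rounding to N decimal places gives at most 0.5 × 10⁻ᴺ degrees of error, i.e. 0.5 × 10⁻ᴺ × 111195 m.
Setting 55597.5 × 10⁻ᴺ ≤ 40 gives 10ᴺ ≥ 1390, i.e. N ≥ 3.14.
N = 3 would give 55.6 m (too coarse); N = 4 gives 5.56 m ≤ 40 m.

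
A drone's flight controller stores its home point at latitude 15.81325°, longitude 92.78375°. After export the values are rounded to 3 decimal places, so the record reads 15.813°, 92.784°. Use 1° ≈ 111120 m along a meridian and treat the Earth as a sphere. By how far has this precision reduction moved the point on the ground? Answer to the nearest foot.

Δlat = 15.81325 − 15.813 = +0.00025°; Δlon = 92.78375 − 92.784 = -0.00025°.
North–south shift: 0.00025 × 111120 = 27.78 m.
E–W at 15.813°: -0.00025° × 111120 × cos 15.813° = -0.00025 × 111120 × 0.9622 ≈ -26.7287 m.
Distance: √(27.78² + 26.7287²) ≈ 38.5506 m.
In feet: 38.5506 m ÷ 0.3048 ≈ 126.48 ft.

126 feet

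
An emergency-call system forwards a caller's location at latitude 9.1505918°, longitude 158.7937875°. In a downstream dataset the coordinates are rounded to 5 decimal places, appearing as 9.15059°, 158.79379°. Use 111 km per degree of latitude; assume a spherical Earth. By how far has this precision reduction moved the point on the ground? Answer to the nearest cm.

Δlat = 9.1505918 − 9.15059 = +0.0000018°; Δlon = 158.7937875 − 158.79379 = -0.0000025°.
N–S: 0.0000018° × 111000 m/° = 0.1998 m.
E–W at 9.15059°: -0.0000025° × 111000 × cos 9.15059° = -0.0000025 × 111000 × 0.9873 ≈ -0.273968 m.
Combined displacement = (0.1998² + 0.273968²)^½ ≈ 0.339085 m.
That is 0.339085 m = 33.909 cm.

34 cm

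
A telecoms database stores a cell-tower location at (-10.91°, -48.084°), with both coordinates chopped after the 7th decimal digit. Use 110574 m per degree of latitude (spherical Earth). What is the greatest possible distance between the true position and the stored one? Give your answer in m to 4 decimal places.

0.0155 m

Truncating at 7 decimal places can drop up to a full unit in the last place, so each coordinate may be off by as much as 1e-07°.
Latitude error → 1e-07 × 110574 = 0.0110574 m along the meridian.
East–west component at 10.91°: 1e-07° × 110574 × cos 10.91° ≈ 1e-07 × 108575 ≈ 0.0108575 m.
Combining orthogonally: (0.0110574² + 0.0108575²)^½ ≈ 0.0154969 m.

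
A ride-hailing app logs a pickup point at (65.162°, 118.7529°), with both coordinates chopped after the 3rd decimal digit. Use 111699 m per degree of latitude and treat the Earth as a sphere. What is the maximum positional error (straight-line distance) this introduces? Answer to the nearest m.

121 m

Truncating at 3 decimal places can drop up to a full unit in the last place, so each coordinate may be off by as much as 0.001°.
North–south component: 0.001° × 111699 = 111.699 m.
E–W at 65.162°: 0.001° × 111699 × cos 65.162° = 0.001 × 111699 × 0.4201 ≈ 46.9196 m.
Combining orthogonally: (111.699² + 46.9196²)^½ ≈ 121.153 m.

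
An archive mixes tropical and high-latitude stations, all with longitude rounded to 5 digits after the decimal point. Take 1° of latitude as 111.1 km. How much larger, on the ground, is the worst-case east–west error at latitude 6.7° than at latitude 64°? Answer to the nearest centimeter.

31 centimeters

Rounding to 5 decimal places leaves the longitude within ±5e-06° of the true value.
At 6.7°: 5e-06° × 111100 × cos 6.7° = 5e-06 × 111100 × 0.9932 ≈ 0.55171 m.
At 64°: 5e-06° × 111100 × cos 64° = 5e-06 × 111100 × 0.4384 ≈ 0.24352 m.
So the lower-latitude error exceeds the higher by 0.55171 − 0.24352 = 0.30819 m.
That is 0.308191 m = 30.819 cm.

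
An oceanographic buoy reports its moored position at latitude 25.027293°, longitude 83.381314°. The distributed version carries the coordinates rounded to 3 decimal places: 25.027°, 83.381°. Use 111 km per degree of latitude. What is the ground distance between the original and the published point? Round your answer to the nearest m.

45 m

The latitude changed by +0.000293° and the longitude by +0.000314°.
N–S: 0.000293° × 111000 m/° = 32.523 m.
East–west at this latitude: 0.000314° × 111000 × cos 25.027° ≈ 0.000314 × 100578 = 31.5815 m.
Hypotenuse of the two orthogonal shifts: √(32.523² + 31.5815²) = 45.3336 m.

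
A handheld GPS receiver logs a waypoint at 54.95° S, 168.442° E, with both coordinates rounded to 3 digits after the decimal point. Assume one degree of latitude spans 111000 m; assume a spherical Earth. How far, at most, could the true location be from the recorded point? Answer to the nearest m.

Rounding to 3 decimal places leaves each coordinate within ±0.0005° of the true value.
Latitude error → 0.0005 × 111000 = 55.5 m along the meridian.
E–W at 54.95°: 0.0005° × 111000 × cos 54.95° = 0.0005 × 111000 × 0.5743 ≈ 31.8732 m.
The two errors are perpendicular, so the maximum displacement is √(55.5² + 31.8732²) ≈ 64.0012 m.

64 m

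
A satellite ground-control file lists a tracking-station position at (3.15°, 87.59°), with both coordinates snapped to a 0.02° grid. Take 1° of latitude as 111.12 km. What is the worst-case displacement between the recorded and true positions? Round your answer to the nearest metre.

With a 0.02° grid the true value lies within half a step, ±0.02°/2 = ±0.01°, of the stored one.
North–south component: 0.01° × 111120 = 1111.2 m.
E–W at 3.15°: 0.01° × 111120 × cos 3.15° = 0.01 × 111120 × 0.9985 ≈ 1109.52 m.
Combining orthogonally: (1111.2² + 1109.52²)^½ ≈ 1570.29 m.

1570 metres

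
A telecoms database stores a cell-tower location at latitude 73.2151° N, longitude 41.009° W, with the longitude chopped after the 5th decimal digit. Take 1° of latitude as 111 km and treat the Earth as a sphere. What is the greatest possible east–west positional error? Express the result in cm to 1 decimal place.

32.1 cm

Truncating at 5 decimal places can drop up to a full unit in the last place, so the longitude may be off by as much as 1e-05°.
One degree of longitude at 73.2151° is 111000 × cos 73.2151° ≈ 111000 × 0.2888 = 32054.5 m.
Maximum E–W displacement: 1e-05 × 32054.5 = 0.320545 m.
That is 0.320545 m = 32.055 cm.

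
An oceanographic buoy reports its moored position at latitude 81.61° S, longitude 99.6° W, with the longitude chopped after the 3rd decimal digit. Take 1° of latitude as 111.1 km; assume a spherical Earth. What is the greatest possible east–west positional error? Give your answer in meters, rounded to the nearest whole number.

Truncating at 3 decimal places can drop up to a full unit in the last place, so the longitude may be off by as much as 0.001°.
At latitude 81.61° a degree of longitude spans 111100 m × cos 81.61° = 111100 × 0.1459 ≈ 16210.6 m.
Maximum E–W displacement: 0.001 × 16210.6 = 16.2106 m.

16 meters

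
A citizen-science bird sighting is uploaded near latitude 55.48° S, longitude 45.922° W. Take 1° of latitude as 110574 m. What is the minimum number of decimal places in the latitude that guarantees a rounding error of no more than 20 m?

4 decimal places

One degree of latitude covers 110574 m.
Rounding to N decimal places gives at most 0.5 × 10⁻ᴺ degrees of error, i.e. 0.5 × 10⁻ᴺ × 110574 m.
Need 0.5 × 110574 × 10⁻ᴺ ≤ 20 → 10⁻ᴺ ≤ 3.617e-04, so N ≥ 3.44.
At 3 places the error can reach 55.3 m, but 4 places keeps it to 5.53 m.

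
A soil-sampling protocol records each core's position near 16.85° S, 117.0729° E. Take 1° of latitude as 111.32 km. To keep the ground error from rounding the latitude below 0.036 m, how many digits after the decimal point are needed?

One degree of latitude covers 111320 m.
N decimal places → at most half a unit in the last place, 0.5 × 10⁻ᴺ° = 111320/2 × 10⁻ᴺ m.
Setting 55660 × 10⁻ᴺ ≤ 0.036 gives 10ᴺ ≥ 1.546e+06, i.e. N ≥ 6.19.
N = 6 would give 0.0557 m (too coarse); N = 7 gives 0.00557 m ≤ 0.036 m.

7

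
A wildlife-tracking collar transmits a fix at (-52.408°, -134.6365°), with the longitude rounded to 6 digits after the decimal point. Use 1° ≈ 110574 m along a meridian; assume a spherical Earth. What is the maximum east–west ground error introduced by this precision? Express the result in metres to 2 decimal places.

0.03 metres

Rounding to 6 decimal places leaves the longitude within ±5e-07° of the true value.
Parallels shrink by cos φ, so at 52.408° a degree of longitude is 110574 × 0.6100 ≈ 67454 m.
Maximum E–W displacement: 5e-07 × 67454 = 0.033727 m.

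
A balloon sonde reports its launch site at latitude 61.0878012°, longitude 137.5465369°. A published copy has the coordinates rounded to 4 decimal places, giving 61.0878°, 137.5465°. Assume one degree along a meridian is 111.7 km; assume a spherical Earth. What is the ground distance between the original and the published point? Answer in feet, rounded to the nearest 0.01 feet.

Δlat = 61.0878012 − 61.0878 = +0.0000012°; Δlon = 137.5465369 − 137.5465 = +0.0000369°.
North–south shift: 0.0000012 × 111700 = 0.13404 m.
East–west at this latitude: 0.0000369° × 111700 × cos 61.0878° ≈ 0.0000369 × 54003.5 = 1.99273 m.
Combined displacement = (0.13404² + 1.99273²)^½ ≈ 1.99723 m.
In feet: 1.99723 m ÷ 0.3048 ≈ 6.5526 ft.

6.55 feet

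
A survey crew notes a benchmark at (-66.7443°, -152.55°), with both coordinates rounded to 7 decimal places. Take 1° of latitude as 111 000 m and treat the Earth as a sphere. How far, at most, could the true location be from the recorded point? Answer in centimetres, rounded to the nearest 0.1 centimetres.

0.6 centimetres

Rounding to 7 decimal places leaves each coordinate within ±5e-08° of the true value.
Latitude error → 5e-08 × 111000 = 0.00555 m along the meridian.
Longitude error → 5e-08 × 111000 × cos 66.7443° = 5e-08 × 111000 × 0.3948 ≈ 0.00219134 m.
Combining orthogonally: (0.00555² + 0.00219134²)^½ ≈ 0.00596695 m.
That is 0.00596695 m = 0.59669 cm.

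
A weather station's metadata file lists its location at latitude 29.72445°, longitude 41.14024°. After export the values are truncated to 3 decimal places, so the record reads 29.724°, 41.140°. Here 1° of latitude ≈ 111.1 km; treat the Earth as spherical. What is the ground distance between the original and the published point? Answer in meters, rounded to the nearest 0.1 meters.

55.1 meters

The latitude changed by +0.00045° and the longitude by +0.00024°.
North–south shift: 0.00045 × 111100 = 49.995 m.
East–west at this latitude: 0.00024° × 111100 × cos 29.724° ≈ 0.00024 × 96481.9 = 23.1557 m.
Combined displacement = (49.995² + 23.1557²)^½ ≈ 55.097 m.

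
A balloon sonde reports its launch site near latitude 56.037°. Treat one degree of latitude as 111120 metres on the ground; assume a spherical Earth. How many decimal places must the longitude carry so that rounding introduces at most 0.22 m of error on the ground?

At 56.037° one degree of longitude covers 111120 × cos 56.037° ≈ 111120 × 0.5587 ≈ 62078 m.
With N decimal places the half-ulp bound is 0.5·10⁻ᴺ°, or 0.5·10⁻ᴺ × 62078 m on the ground.
Need 0.5 × 62078 × 10⁻ᴺ ≤ 0.22 → 10⁻ᴺ ≤ 7.088e-06, so N ≥ 5.15.
So 6 decimal places suffice (0.031 m); 5 would allow up to 0.31 m.

6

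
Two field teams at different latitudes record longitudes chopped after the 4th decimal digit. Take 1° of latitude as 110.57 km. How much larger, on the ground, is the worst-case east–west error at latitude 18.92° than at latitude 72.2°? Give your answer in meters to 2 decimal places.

Truncating at 4 decimal places can drop up to a full unit in the last place, so the longitude may be off by as much as 0.0001°.
At 18.92°: 0.0001° × 110570 × cos 18.92° = 0.0001 × 110570 × 0.9460 ≈ 10.46 m.
Error at 72.2° = 0.0001° × 110570 × cos 72.2° ≈ 11.057 × 0.3057 = 3.3801 m.
So the lower-latitude error exceeds the higher by 10.46 − 3.3801 = 7.0795 m.

7.08 meters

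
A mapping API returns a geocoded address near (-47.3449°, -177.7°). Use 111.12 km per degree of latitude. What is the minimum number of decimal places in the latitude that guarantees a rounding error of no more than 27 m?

One degree of latitude covers 111120 m.
N decimal places → at most half a unit in the last place, 0.5 × 10⁻ᴺ° = 111120/2 × 10⁻ᴺ m.
Need 0.5 × 111120 × 10⁻ᴺ ≤ 27 → 10⁻ᴺ ≤ 4.860e-04, so N ≥ 3.31.
N = 3 would give 55.6 m (too coarse); N = 4 gives 5.56 m ≤ 27 m.

4 decimal places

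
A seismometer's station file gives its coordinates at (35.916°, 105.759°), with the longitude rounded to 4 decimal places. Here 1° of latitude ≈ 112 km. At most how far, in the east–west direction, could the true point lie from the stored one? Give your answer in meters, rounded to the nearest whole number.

Rounding to 4 decimal places leaves the longitude within ±5e-05° of the true value.
At latitude 35.916° a degree of longitude spans 112000 m × cos 35.916° = 112000 × 0.8099 ≈ 90706.3 m.
Maximum E–W displacement: 5e-05 × 90706.3 = 4.53532 m.

5 meters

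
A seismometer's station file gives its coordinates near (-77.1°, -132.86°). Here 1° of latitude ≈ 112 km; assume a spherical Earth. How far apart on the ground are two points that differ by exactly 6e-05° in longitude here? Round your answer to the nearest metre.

6e-05° of longitude at 77.1° is 6e-05 × 112000 × cos 77.1° ≈ 6e-05 × 25004 = 1.50024 m.

2 metres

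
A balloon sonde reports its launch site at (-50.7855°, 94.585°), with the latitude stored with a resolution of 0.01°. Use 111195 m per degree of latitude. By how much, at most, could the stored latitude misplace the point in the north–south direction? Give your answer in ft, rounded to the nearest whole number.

1824 ft

With a 0.01° grid the true value lies within half a step, ±0.01°/2 = ±0.005°, of the stored one.
So the N–S error is at most 0.005 × 111195 = 555.975 m.
Converting: 555.975 m × 3.2808 ft/m ≈ 1824.1 ft.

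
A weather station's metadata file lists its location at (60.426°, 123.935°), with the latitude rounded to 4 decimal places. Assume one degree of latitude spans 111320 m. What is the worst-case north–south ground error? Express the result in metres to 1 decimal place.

Rounding to 4 decimal places leaves the latitude within ±5e-05° of the true value.
North–south distance: 5e-05° × 111320 m/° = 5.566 m.

5.6 metres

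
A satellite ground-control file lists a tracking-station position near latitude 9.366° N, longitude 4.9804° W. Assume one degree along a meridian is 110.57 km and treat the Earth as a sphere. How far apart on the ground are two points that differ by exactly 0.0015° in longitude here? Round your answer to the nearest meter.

One degree of longitude here spans 110570 × cos 9.366° = 110570 × 0.9867 ≈ 109096 m; 0.0015° of that is 163.644 m.

164 meters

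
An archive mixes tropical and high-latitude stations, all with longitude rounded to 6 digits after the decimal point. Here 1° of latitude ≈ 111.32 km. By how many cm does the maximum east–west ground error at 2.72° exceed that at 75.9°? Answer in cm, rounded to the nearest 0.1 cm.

4.2 cm

Rounding to 6 decimal places leaves the longitude within ±5e-07° of the true value.
Error at 2.72° = 5e-07° × 111320 × cos 2.72° ≈ 0.05566 × 0.9989 = 0.055597 m.
Error at 75.9° = 5e-07° × 111320 × cos 75.9° ≈ 0.05566 × 0.2436 = 0.01356 m.
So the lower-latitude error exceeds the higher by 0.055597 − 0.01356 = 0.042038 m.
That is 0.0420377 m = 4.2038 cm.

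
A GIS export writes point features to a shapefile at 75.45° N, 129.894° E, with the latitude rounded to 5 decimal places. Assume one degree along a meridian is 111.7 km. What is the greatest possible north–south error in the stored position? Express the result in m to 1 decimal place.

0.6 m

Rounding to 5 decimal places leaves the latitude within ±5e-06° of the true value.
North–south distance: 5e-06° × 111700 m/° = 0.5585 m.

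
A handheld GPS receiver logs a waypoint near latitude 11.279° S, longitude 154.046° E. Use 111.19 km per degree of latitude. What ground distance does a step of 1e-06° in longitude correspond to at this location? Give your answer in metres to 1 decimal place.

1e-06° of longitude at 11.279° is 1e-06 × 111190 × cos 11.279° ≈ 1e-06 × 109043 = 0.109043 m.

0.1 metres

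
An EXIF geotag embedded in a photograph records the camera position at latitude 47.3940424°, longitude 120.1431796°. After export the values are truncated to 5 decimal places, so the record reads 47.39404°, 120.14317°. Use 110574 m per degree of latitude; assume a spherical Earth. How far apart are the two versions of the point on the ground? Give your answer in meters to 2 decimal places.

The latitude changed by +0.0000024° and the longitude by +0.0000096°.
North–south shift: 0.0000024 × 110574 = 0.265378 m.
E–W at 47.394°: 0.0000096° × 110574 × cos 47.394° = 0.0000096 × 110574 × 0.6770 ≈ 0.718592 m.
Hypotenuse of the two orthogonal shifts: √(0.265378² + 0.718592²) = 0.766029 m.

0.77 meters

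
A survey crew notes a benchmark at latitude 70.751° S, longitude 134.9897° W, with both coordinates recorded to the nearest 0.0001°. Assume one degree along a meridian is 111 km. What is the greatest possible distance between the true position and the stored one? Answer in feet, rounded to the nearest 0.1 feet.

19.2 feet

Rounding to 4 decimal places leaves each coordinate within ±5e-05° of the true value.
N–S: 5e-05° × 111000 m/° = 5.55 m.
Longitude error → 5e-05 × 111000 × cos 70.751° = 5e-05 × 111000 × 0.3297 ≈ 1.82969 m.
The two errors are perpendicular, so the maximum displacement is √(5.55² + 1.82969²) ≈ 5.84382 m.
In feet: 5.84382 m ÷ 0.3048 ≈ 19.173 ft.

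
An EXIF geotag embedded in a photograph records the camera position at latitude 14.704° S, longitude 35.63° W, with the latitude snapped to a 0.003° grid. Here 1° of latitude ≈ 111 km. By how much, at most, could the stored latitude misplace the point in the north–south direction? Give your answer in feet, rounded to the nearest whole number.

With a 0.003° grid the true value lies within half a step, ±0.003°/2 = ±0.0015°, of the stored one.
North–south distance: 0.0015° × 111000 m/° = 166.5 m.
Converting: 166.5 m × 3.2808 ft/m ≈ 546.26 ft.

546 feet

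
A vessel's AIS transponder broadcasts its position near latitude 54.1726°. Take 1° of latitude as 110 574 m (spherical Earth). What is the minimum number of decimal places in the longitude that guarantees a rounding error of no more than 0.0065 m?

At 54.1726° one degree of longitude covers 110574 × cos 54.1726° ≈ 110574 × 0.5853 ≈ 64724 m.
N decimal places → at most half a unit in the last place, 0.5 × 10⁻ᴺ° = 64724/2 × 10⁻ᴺ m.
Need 0.5 × 64724 × 10⁻ᴺ ≤ 0.0065 → 10⁻ᴺ ≤ 2.009e-07, so N ≥ 6.70.
At 6 places the error can reach 0.0324 m, but 7 places keeps it to 0.00324 m.

7 decimal places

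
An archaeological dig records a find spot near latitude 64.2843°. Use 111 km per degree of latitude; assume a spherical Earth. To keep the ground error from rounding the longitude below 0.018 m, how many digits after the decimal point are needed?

7

At 64.2843° one degree of longitude covers 111000 × cos 64.2843° ≈ 111000 × 0.4339 ≈ 48163.6 m.
With N decimal places the half-ulp bound is 0.5·10⁻ᴺ°, or 0.5·10⁻ᴺ × 48163.6 m on the ground.
Setting 24081.8 × 10⁻ᴺ ≤ 0.018 gives 10ᴺ ≥ 1.338e+06, i.e. N ≥ 6.13.
N = 6 would give 0.0241 m (too coarse); N = 7 gives 0.00241 m ≤ 0.018 m.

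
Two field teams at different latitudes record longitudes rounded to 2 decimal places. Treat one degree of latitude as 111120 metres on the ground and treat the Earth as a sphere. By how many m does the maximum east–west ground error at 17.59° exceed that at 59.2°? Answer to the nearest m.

245 m

Rounding to 2 decimal places leaves the longitude within ±0.005° of the true value.
Error at 17.59° = 0.005° × 111120 × cos 17.59° ≈ 555.6 × 0.9532 = 529.62 m.
At 59.2°: 0.005° × 111120 × cos 59.2° = 0.005 × 111120 × 0.5120 ≈ 284.49 m.
Difference: 529.62 − 284.49 = 245.13 m.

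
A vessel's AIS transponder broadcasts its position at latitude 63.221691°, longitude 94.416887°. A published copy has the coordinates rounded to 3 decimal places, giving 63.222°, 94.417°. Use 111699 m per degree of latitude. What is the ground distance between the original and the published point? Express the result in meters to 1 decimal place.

35.0 meters

The latitude changed by -0.000309° and the longitude by -0.000113°.
N–S: -0.000309° × 111699 m/° = -34.515 m.
E–W at 63.222°: -0.000113° × 111699 × cos 63.222° = -0.000113 × 111699 × 0.4505 ≈ -5.68664 m.
Distance: √(34.515² + 5.68664²) ≈ 34.9803 m.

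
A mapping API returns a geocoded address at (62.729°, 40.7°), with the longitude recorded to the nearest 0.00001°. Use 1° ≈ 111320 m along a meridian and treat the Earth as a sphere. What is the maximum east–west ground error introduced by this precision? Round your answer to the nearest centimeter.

26 centimeters

Rounding to 5 decimal places leaves the longitude within ±5e-06° of the true value.
At latitude 62.729° a degree of longitude spans 111320 m × cos 62.729° = 111320 × 0.4582 ≈ 51006.8 m.
Maximum E–W displacement: 5e-06 × 51006.8 = 0.255034 m.
That is 0.255034 m = 25.503 cm.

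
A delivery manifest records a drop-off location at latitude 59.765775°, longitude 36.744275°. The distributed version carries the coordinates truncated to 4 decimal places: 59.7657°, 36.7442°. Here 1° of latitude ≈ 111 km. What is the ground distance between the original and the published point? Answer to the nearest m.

Δlat = 59.765775 − 59.7657 = +0.000075°; Δlon = 36.744275 − 36.7442 = +0.000075°.
North–south shift: 0.000075 × 111000 = 8.325 m.
E–W at 59.7657°: 0.000075° × 111000 × cos 59.7657° = 0.000075 × 111000 × 0.5035 ≈ 4.19195 m.
Distance: √(8.325² + 4.19195²) ≈ 9.32084 m.

9 m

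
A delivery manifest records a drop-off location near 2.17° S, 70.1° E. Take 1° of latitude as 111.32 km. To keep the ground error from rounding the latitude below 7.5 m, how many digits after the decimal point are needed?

One degree of latitude covers 111320 m.
N decimal places → at most half a unit in the last place, 0.5 × 10⁻ᴺ° = 111320/2 × 10⁻ᴺ m.
Need 0.5 × 111320 × 10⁻ᴺ ≤ 7.5 → 10⁻ᴺ ≤ 1.347e-04, so N ≥ 3.87.
N = 3 would give 55.7 m (too coarse); N = 4 gives 5.57 m ≤ 7.5 m.

4 decimal places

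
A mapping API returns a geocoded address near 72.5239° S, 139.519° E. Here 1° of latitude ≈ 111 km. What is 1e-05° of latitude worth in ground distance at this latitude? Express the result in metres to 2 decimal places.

1e-05° × 111000 m/° = 1.11 m.

1.11 metres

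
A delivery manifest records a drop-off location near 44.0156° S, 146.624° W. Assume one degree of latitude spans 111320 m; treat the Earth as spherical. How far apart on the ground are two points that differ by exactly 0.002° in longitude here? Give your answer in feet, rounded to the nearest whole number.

525 feet

0.002° of longitude at 44.0156° is 0.002 × 111320 × cos 44.0156° ≈ 0.002 × 80055.8 = 160.112 m.
Converting: 160.112 m × 3.2808 ft/m ≈ 525.3 ft.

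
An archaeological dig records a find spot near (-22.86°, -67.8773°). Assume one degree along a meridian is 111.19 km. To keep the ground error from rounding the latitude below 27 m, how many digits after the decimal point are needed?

4 decimal places

One degree of latitude covers 111190 m.
Rounding to N decimal places gives at most 0.5 × 10⁻ᴺ degrees of error, i.e. 0.5 × 10⁻ᴺ × 111190 m.
Need 0.5 × 111190 × 10⁻ᴺ ≤ 27 → 10⁻ᴺ ≤ 4.857e-04, so N ≥ 3.31.
N = 3 would give 55.6 m (too coarse); N = 4 gives 5.56 m ≤ 27 m.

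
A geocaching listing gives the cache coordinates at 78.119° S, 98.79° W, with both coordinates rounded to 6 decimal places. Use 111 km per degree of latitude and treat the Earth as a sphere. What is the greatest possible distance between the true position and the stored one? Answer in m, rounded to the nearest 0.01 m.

Rounding to 6 decimal places leaves each coordinate within ±5e-07° of the true value.
N–S: 5e-07° × 111000 m/° = 0.0555 m.
E–W at 78.119°: 5e-07° × 111000 × cos 78.119° = 5e-07 × 111000 × 0.2059 ≈ 0.0114263 m.
Combining orthogonally: (0.0555² + 0.0114263²)^½ ≈ 0.056664 m.

0.06 m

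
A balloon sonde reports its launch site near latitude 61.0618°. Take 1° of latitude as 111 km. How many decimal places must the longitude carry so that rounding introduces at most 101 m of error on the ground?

3 decimal places

At 61.0618° one degree of longitude covers 111000 × cos 61.0618° ≈ 111000 × 0.4839 ≈ 53709.1 m.
With N decimal places the half-ulp bound is 0.5·10⁻ᴺ°, or 0.5·10⁻ᴺ × 53709.1 m on the ground.
Setting 26854.6 × 10⁻ᴺ ≤ 101 gives 10ᴺ ≥ 265.9, i.e. N ≥ 2.42.
So 3 decimal places suffice (26.9 m); 2 would allow up to 269 m.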